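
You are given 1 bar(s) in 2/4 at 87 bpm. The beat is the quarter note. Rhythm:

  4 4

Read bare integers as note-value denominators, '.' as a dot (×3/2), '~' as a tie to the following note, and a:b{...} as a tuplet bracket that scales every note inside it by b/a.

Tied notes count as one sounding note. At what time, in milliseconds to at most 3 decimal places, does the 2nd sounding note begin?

note 2 onset = 1b = 689.655ms

1. 0.0ms @ 0 + 689.655ms (1)
2. 689.655ms @ 1 + 689.655ms (1)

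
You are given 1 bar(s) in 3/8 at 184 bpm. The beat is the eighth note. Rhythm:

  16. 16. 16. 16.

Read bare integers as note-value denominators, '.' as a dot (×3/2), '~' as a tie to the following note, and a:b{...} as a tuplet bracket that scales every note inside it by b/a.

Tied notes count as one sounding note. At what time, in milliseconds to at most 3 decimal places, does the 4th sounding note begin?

1. 0.0ms @ 0 + 244.565ms (3/4)
2. 244.565ms @ 3/4 + 244.565ms (3/4)
3. 489.13ms @ 3/2 + 244.565ms (3/4)
4. 733.696ms @ 9/4 + 244.565ms (3/4)

note 4 onset = 9/4b = 733.696ms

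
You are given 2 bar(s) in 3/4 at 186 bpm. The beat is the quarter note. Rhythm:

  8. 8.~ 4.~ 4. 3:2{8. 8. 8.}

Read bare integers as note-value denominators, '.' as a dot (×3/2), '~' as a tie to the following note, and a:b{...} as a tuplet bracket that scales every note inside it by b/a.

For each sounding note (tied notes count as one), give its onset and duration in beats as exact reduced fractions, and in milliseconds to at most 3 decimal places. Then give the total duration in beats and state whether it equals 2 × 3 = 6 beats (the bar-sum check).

1) 0.0ms=0b +241.935ms=3/4b
2) 241.935ms=3/4b +1209.677ms=15/4b
3) 1451.613ms=9/2b +161.29ms=1/2b
4) 1612.903ms=5b +161.29ms=1/2b
5) 1774.194ms=11/2b +161.29ms=1/2b
Σ=6b of 6 (186bpm 3/4) — PASS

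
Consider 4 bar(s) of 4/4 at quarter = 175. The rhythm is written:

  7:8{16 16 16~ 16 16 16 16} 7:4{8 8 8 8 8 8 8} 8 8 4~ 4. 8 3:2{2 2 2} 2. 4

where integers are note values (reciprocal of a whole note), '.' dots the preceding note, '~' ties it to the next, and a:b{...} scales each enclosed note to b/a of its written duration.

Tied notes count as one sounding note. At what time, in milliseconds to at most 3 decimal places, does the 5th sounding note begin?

note 5 onset = 10/7b = 489.796ms

1. 0.0ms @ 0 + 97.959ms (2/7)
2. 97.959ms @ 2/7 + 97.959ms (2/7)
3. 195.918ms @ 4/7 + 195.918ms (4/7)
4. 391.837ms @ 8/7 + 97.959ms (2/7)
5. 489.796ms @ 10/7 + 97.959ms (2/7)
6. 587.755ms @ 12/7 + 97.959ms (2/7)
7. 685.714ms @ 2 + 97.959ms (2/7)
8. 783.673ms @ 16/7 + 97.959ms (2/7)
9. 881.633ms @ 18/7 + 97.959ms (2/7)
10. 979.592ms @ 20/7 + 97.959ms (2/7)
11. 1077.551ms @ 22/7 + 97.959ms (2/7)
12. 1175.51ms @ 24/7 + 97.959ms (2/7)
13. 1273.469ms @ 26/7 + 97.959ms (2/7)
14. 1371.429ms @ 4 + 171.429ms (1/2)
15. 1542.857ms @ 9/2 + 171.429ms (1/2)
16. 1714.286ms @ 5 + 857.143ms (5/2)
17. 2571.429ms @ 15/2 + 171.429ms (1/2)
18. 2742.857ms @ 8 + 457.143ms (4/3)
19. 3200.0ms @ 28/3 + 457.143ms (4/3)
20. 3657.143ms @ 32/3 + 457.143ms (4/3)
21. 4114.286ms @ 12 + 1028.571ms (3)
22. 5142.857ms @ 15 + 342.857ms (1)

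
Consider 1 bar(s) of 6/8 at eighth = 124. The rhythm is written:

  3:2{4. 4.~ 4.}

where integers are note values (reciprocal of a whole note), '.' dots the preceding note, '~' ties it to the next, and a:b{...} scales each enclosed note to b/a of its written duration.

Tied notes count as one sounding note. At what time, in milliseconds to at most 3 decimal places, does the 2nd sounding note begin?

1. 0.0ms @ 0 + 967.742ms (2)
2. 967.742ms @ 2 + 1935.484ms (4)

note 2 onset = 2b = 967.742ms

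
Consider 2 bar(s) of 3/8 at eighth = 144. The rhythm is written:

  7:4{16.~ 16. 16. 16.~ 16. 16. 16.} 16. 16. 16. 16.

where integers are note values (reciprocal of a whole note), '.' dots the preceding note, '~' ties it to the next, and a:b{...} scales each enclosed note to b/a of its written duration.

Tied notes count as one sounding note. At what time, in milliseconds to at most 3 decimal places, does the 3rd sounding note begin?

1. 0.0ms @ 0 + 357.143ms (6/7)
2. 357.143ms @ 6/7 + 178.571ms (3/7)
3. 535.714ms @ 9/7 + 357.143ms (6/7)
4. 892.857ms @ 15/7 + 178.571ms (3/7)
5. 1071.429ms @ 18/7 + 178.571ms (3/7)
6. 1250.0ms @ 3 + 312.5ms (3/4)
7. 1562.5ms @ 15/4 + 312.5ms (3/4)
8. 1875.0ms @ 9/2 + 312.5ms (3/4)
9. 2187.5ms @ 21/4 + 312.5ms (3/4)

note 3 onset = 9/7b = 535.714ms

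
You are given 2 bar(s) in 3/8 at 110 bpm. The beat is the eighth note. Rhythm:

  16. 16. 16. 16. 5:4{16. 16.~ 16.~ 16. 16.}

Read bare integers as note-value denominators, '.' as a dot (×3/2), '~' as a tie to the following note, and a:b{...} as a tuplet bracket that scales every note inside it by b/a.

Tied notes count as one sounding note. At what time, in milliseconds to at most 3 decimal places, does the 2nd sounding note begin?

note 2 onset = 3/4b = 409.091ms

1. 0.0ms @ 0 + 409.091ms (3/4)
2. 409.091ms @ 3/4 + 409.091ms (3/4)
3. 818.182ms @ 3/2 + 409.091ms (3/4)
4. 1227.273ms @ 9/4 + 409.091ms (3/4)
5. 1636.364ms @ 3 + 327.273ms (3/5)
6. 1963.636ms @ 18/5 + 981.818ms (9/5)
7. 2945.455ms @ 27/5 + 327.273ms (3/5)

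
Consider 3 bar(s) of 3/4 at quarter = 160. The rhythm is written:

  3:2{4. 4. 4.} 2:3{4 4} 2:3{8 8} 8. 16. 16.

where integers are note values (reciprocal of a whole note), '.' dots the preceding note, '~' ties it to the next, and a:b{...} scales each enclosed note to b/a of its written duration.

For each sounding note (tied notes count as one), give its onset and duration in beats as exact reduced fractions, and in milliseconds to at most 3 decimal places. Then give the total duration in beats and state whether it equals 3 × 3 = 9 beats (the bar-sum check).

1) 0.0ms=0b +375.0ms=1b
2) 375.0ms=1b +375.0ms=1b
3) 750.0ms=2b +375.0ms=1b
4) 1125.0ms=3b +562.5ms=3/2b
5) 1687.5ms=9/2b +562.5ms=3/2b
6) 2250.0ms=6b +281.25ms=3/4b
7) 2531.25ms=27/4b +281.25ms=3/4b
8) 2812.5ms=15/2b +281.25ms=3/4b
9) 3093.75ms=33/4b +140.625ms=3/8b
10) 3234.375ms=69/8b +140.625ms=3/8b
Σ=9b of 9 (160bpm 3/4) — PASS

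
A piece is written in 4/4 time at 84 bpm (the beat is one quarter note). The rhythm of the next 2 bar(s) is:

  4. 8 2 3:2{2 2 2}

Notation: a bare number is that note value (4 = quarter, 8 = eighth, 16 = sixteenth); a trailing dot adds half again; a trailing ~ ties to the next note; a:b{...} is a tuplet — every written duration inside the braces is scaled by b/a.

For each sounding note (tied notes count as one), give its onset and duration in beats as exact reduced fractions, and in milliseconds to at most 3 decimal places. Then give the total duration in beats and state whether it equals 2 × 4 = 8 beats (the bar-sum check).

1) 0.0ms=0b +1071.429ms=3/2b
2) 1071.429ms=3/2b +357.143ms=1/2b
3) 1428.571ms=2b +1428.571ms=2b
4) 2857.143ms=4b +952.381ms=4/3b
5) 3809.524ms=16/3b +952.381ms=4/3b
6) 4761.905ms=20/3b +952.381ms=4/3b
Σ=8b of 8 (84bpm 4/4) — PASS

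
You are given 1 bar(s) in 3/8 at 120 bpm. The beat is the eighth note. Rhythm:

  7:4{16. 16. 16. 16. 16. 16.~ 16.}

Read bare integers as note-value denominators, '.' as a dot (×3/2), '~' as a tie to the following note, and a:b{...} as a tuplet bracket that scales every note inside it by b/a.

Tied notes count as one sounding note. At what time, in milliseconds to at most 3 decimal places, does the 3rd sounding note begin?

1. 0.0ms @ 0 + 214.286ms (3/7)
2. 214.286ms @ 3/7 + 214.286ms (3/7)
3. 428.571ms @ 6/7 + 214.286ms (3/7)
4. 642.857ms @ 9/7 + 214.286ms (3/7)
5. 857.143ms @ 12/7 + 214.286ms (3/7)
6. 1071.429ms @ 15/7 + 428.571ms (6/7)

note 3 onset = 6/7b = 428.571ms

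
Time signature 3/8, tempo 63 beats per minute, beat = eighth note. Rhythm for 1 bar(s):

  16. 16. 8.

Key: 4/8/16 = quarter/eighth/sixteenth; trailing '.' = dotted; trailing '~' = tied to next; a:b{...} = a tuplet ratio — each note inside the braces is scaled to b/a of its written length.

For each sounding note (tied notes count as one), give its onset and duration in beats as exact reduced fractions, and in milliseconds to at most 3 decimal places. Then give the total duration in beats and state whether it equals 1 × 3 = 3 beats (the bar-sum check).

1) 0.0ms=0b +714.286ms=3/4b
2) 714.286ms=3/4b +714.286ms=3/4b
3) 1428.571ms=3/2b +1428.571ms=3/2b
Σ=3b of 3 (63bpm 3/8) — PASS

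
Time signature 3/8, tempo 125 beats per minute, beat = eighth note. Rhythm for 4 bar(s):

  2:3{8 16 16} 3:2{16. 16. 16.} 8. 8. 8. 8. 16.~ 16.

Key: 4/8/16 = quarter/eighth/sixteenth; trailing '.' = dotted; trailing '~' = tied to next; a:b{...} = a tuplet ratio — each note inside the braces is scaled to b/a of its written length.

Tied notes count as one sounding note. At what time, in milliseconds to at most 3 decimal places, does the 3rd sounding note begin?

note 3 onset = 9/4b = 1080.0ms

1. 0.0ms @ 0 + 720.0ms (3/2)
2. 720.0ms @ 3/2 + 360.0ms (3/4)
3. 1080.0ms @ 9/4 + 360.0ms (3/4)
4. 1440.0ms @ 3 + 240.0ms (1/2)
5. 1680.0ms @ 7/2 + 240.0ms (1/2)
6. 1920.0ms @ 4 + 240.0ms (1/2)
7. 2160.0ms @ 9/2 + 720.0ms (3/2)
8. 2880.0ms @ 6 + 720.0ms (3/2)
9. 3600.0ms @ 15/2 + 720.0ms (3/2)
10. 4320.0ms @ 9 + 720.0ms (3/2)
11. 5040.0ms @ 21/2 + 720.0ms (3/2)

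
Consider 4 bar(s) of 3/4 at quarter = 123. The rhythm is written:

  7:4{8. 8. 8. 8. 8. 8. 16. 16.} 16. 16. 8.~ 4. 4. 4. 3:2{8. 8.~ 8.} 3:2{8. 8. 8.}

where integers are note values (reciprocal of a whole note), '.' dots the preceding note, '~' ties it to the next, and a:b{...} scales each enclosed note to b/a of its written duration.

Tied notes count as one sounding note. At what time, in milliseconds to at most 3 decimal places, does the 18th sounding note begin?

note 18 onset = 23/2b = 5609.756ms

1. 0.0ms @ 0 + 209.059ms (3/7)
2. 209.059ms @ 3/7 + 209.059ms (3/7)
3. 418.118ms @ 6/7 + 209.059ms (3/7)
4. 627.178ms @ 9/7 + 209.059ms (3/7)
5. 836.237ms @ 12/7 + 209.059ms (3/7)
6. 1045.296ms @ 15/7 + 209.059ms (3/7)
7. 1254.355ms @ 18/7 + 104.53ms (3/14)
8. 1358.885ms @ 39/14 + 104.53ms (3/14)
9. 1463.415ms @ 3 + 182.927ms (3/8)
10. 1646.341ms @ 27/8 + 182.927ms (3/8)
11. 1829.268ms @ 15/4 + 1097.561ms (9/4)
12. 2926.829ms @ 6 + 731.707ms (3/2)
13. 3658.537ms @ 15/2 + 731.707ms (3/2)
14. 4390.244ms @ 9 + 243.902ms (1/2)
15. 4634.146ms @ 19/2 + 487.805ms (1)
16. 5121.951ms @ 21/2 + 243.902ms (1/2)
17. 5365.854ms @ 11 + 243.902ms (1/2)
18. 5609.756ms @ 23/2 + 243.902ms (1/2)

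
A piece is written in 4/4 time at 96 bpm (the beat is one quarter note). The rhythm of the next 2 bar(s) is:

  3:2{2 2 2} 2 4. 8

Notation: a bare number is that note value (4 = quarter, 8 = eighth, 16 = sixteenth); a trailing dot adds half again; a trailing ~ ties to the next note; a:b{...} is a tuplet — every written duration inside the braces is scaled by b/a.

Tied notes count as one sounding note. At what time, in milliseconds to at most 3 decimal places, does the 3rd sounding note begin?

1. 0.0ms @ 0 + 833.333ms (4/3)
2. 833.333ms @ 4/3 + 833.333ms (4/3)
3. 1666.667ms @ 8/3 + 833.333ms (4/3)
4. 2500.0ms @ 4 + 1250.0ms (2)
5. 3750.0ms @ 6 + 937.5ms (3/2)
6. 4687.5ms @ 15/2 + 312.5ms (1/2)

note 3 onset = 8/3b = 1666.667ms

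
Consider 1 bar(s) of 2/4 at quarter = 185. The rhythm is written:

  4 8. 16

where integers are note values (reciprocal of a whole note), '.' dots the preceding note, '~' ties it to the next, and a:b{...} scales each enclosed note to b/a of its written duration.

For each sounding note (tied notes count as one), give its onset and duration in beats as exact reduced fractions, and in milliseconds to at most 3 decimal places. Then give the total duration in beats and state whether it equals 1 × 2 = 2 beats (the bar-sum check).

1) 0.0ms=0b +324.324ms=1b
2) 324.324ms=1b +243.243ms=3/4b
3) 567.568ms=7/4b +81.081ms=1/4b
Σ=2b of 2 (185bpm 2/4) — PASS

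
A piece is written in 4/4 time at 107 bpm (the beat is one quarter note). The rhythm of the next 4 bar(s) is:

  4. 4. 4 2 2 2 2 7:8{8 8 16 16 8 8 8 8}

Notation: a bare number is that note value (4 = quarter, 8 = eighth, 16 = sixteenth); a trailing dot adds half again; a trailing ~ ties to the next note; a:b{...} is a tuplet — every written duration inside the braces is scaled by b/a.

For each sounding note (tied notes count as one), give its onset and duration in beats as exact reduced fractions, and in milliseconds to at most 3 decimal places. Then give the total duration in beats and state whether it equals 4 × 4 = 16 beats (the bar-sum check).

1) 0.0ms=0b +841.121ms=3/2b
2) 841.121ms=3/2b +841.121ms=3/2b
3) 1682.243ms=3b +560.748ms=1b
4) 2242.991ms=4b +1121.495ms=2b
5) 3364.486ms=6b +1121.495ms=2b
6) 4485.981ms=8b +1121.495ms=2b
7) 5607.477ms=10b +1121.495ms=2b
8) 6728.972ms=12b +320.427ms=4/7b
9) 7049.399ms=88/7b +320.427ms=4/7b
10) 7369.826ms=92/7b +160.214ms=2/7b
11) 7530.04ms=94/7b +160.214ms=2/7b
12) 7690.254ms=96/7b +320.427ms=4/7b
13) 8010.681ms=100/7b +320.427ms=4/7b
14) 8331.108ms=104/7b +320.427ms=4/7b
15) 8651.535ms=108/7b +320.427ms=4/7b
Σ=16b of 16 (107bpm 4/4) — PASS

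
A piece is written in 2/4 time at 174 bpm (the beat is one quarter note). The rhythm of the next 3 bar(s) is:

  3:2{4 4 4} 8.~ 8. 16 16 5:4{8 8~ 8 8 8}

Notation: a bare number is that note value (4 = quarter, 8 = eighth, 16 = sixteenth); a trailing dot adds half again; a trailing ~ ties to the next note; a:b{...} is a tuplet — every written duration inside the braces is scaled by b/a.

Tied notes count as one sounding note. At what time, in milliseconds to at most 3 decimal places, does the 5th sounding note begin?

note 5 onset = 7/2b = 1206.897ms

1. 0.0ms @ 0 + 229.885ms (2/3)
2. 229.885ms @ 2/3 + 229.885ms (2/3)
3. 459.77ms @ 4/3 + 229.885ms (2/3)
4. 689.655ms @ 2 + 517.241ms (3/2)
5. 1206.897ms @ 7/2 + 86.207ms (1/4)
6. 1293.103ms @ 15/4 + 86.207ms (1/4)
7. 1379.31ms @ 4 + 137.931ms (2/5)
8. 1517.241ms @ 22/5 + 275.862ms (4/5)
9. 1793.103ms @ 26/5 + 137.931ms (2/5)
10. 1931.034ms @ 28/5 + 137.931ms (2/5)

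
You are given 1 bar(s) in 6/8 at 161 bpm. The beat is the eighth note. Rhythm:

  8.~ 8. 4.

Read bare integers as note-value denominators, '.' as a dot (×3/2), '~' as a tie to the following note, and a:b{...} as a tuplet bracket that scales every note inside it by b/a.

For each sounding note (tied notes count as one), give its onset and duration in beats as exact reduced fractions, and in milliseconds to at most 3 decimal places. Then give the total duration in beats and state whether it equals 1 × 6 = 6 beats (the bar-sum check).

1) 0.0ms=0b +1118.012ms=3b
2) 1118.012ms=3b +1118.012ms=3b
Σ=6b of 6 (161bpm 6/8) — PASS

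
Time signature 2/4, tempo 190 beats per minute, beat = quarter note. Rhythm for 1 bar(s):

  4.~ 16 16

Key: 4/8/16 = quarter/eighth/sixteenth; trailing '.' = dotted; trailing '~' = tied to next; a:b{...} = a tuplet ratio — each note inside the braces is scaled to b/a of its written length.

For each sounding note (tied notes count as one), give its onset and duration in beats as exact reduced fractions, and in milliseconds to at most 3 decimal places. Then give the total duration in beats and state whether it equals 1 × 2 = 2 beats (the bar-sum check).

1) 0.0ms=0b +552.632ms=7/4b
2) 552.632ms=7/4b +78.947ms=1/4b
Σ=2b of 2 (190bpm 2/4) — PASS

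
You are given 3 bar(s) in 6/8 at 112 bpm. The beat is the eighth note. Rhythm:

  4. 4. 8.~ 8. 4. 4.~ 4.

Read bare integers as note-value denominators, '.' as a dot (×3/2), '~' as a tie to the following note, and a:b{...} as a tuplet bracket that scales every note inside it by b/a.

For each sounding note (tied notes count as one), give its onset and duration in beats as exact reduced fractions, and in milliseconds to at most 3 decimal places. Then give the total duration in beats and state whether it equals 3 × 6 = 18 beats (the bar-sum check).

1) 0.0ms=0b +1607.143ms=3b
2) 1607.143ms=3b +1607.143ms=3b
3) 3214.286ms=6b +1607.143ms=3b
4) 4821.429ms=9b +1607.143ms=3b
5) 6428.571ms=12b +3214.286ms=6b
Σ=18b of 18 (112bpm 6/8) — PASS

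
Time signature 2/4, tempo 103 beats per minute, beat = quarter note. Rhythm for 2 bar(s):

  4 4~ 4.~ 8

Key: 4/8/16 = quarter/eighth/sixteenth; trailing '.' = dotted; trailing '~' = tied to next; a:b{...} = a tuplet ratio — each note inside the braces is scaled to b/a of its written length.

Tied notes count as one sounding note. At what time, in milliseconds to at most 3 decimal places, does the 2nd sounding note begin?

1. 0.0ms @ 0 + 582.524ms (1)
2. 582.524ms @ 1 + 1747.573ms (3)

note 2 onset = 1b = 582.524ms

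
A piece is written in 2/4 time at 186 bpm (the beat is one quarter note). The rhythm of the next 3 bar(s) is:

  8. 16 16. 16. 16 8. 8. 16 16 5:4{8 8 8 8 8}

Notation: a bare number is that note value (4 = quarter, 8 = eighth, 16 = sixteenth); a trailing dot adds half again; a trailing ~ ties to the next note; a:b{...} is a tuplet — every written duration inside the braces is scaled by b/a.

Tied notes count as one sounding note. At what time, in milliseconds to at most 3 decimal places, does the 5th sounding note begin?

note 5 onset = 7/4b = 564.516ms

1. 0.0ms @ 0 + 241.935ms (3/4)
2. 241.935ms @ 3/4 + 80.645ms (1/4)
3. 322.581ms @ 1 + 120.968ms (3/8)
4. 443.548ms @ 11/8 + 120.968ms (3/8)
5. 564.516ms @ 7/4 + 80.645ms (1/4)
6. 645.161ms @ 2 + 241.935ms (3/4)
7. 887.097ms @ 11/4 + 241.935ms (3/4)
8. 1129.032ms @ 7/2 + 80.645ms (1/4)
9. 1209.677ms @ 15/4 + 80.645ms (1/4)
10. 1290.323ms @ 4 + 129.032ms (2/5)
11. 1419.355ms @ 22/5 + 129.032ms (2/5)
12. 1548.387ms @ 24/5 + 129.032ms (2/5)
13. 1677.419ms @ 26/5 + 129.032ms (2/5)
14. 1806.452ms @ 28/5 + 129.032ms (2/5)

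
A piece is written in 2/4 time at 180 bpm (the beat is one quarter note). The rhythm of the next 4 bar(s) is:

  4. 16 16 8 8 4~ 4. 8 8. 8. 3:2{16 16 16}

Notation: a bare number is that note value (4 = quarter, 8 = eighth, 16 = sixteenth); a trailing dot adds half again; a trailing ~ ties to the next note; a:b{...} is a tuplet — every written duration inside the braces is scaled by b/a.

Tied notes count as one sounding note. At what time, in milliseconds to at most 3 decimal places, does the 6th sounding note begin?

1. 0.0ms @ 0 + 500.0ms (3/2)
2. 500.0ms @ 3/2 + 83.333ms (1/4)
3. 583.333ms @ 7/4 + 83.333ms (1/4)
4. 666.667ms @ 2 + 166.667ms (1/2)
5. 833.333ms @ 5/2 + 166.667ms (1/2)
6. 1000.0ms @ 3 + 833.333ms (5/2)
7. 1833.333ms @ 11/2 + 166.667ms (1/2)
8. 2000.0ms @ 6 + 250.0ms (3/4)
9. 2250.0ms @ 27/4 + 250.0ms (3/4)
10. 2500.0ms @ 15/2 + 55.556ms (1/6)
11. 2555.556ms @ 23/3 + 55.556ms (1/6)
12. 2611.111ms @ 47/6 + 55.556ms (1/6)

note 6 onset = 3b = 1000.0ms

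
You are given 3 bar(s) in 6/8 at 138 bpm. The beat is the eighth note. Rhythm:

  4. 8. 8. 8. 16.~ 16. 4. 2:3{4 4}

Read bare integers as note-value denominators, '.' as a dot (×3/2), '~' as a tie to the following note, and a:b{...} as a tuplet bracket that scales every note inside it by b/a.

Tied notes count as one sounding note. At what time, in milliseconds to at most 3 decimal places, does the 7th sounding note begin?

1. 0.0ms @ 0 + 1304.348ms (3)
2. 1304.348ms @ 3 + 652.174ms (3/2)
3. 1956.522ms @ 9/2 + 652.174ms (3/2)
4. 2608.696ms @ 6 + 652.174ms (3/2)
5. 3260.87ms @ 15/2 + 652.174ms (3/2)
6. 3913.043ms @ 9 + 1304.348ms (3)
7. 5217.391ms @ 12 + 1304.348ms (3)
8. 6521.739ms @ 15 + 1304.348ms (3)

note 7 onset = 12b = 5217.391ms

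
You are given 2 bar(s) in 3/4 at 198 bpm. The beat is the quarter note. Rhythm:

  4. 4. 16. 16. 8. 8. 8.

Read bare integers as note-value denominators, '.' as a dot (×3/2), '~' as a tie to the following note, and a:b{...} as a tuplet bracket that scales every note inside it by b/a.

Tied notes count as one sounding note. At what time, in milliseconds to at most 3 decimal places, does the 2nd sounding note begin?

1. 0.0ms @ 0 + 454.545ms (3/2)
2. 454.545ms @ 3/2 + 454.545ms (3/2)
3. 909.091ms @ 3 + 113.636ms (3/8)
4. 1022.727ms @ 27/8 + 113.636ms (3/8)
5. 1136.364ms @ 15/4 + 227.273ms (3/4)
6. 1363.636ms @ 9/2 + 227.273ms (3/4)
7. 1590.909ms @ 21/4 + 227.273ms (3/4)

note 2 onset = 3/2b = 454.545ms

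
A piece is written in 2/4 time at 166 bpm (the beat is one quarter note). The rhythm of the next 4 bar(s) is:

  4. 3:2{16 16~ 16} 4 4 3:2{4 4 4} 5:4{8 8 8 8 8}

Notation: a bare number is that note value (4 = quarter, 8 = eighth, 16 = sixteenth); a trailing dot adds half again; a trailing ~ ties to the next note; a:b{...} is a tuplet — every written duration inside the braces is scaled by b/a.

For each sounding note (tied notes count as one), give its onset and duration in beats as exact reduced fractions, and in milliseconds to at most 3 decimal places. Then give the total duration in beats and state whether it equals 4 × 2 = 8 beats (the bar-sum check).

1) 0.0ms=0b +542.169ms=3/2b
2) 542.169ms=3/2b +60.241ms=1/6b
3) 602.41ms=5/3b +120.482ms=1/3b
4) 722.892ms=2b +361.446ms=1b
5) 1084.337ms=3b +361.446ms=1b
6) 1445.783ms=4b +240.964ms=2/3b
7) 1686.747ms=14/3b +240.964ms=2/3b
8) 1927.711ms=16/3b +240.964ms=2/3b
9) 2168.675ms=6b +144.578ms=2/5b
10) 2313.253ms=32/5b +144.578ms=2/5b
11) 2457.831ms=34/5b +144.578ms=2/5b
12) 2602.41ms=36/5b +144.578ms=2/5b
13) 2746.988ms=38/5b +144.578ms=2/5b
Σ=8b of 8 (166bpm 2/4) — PASS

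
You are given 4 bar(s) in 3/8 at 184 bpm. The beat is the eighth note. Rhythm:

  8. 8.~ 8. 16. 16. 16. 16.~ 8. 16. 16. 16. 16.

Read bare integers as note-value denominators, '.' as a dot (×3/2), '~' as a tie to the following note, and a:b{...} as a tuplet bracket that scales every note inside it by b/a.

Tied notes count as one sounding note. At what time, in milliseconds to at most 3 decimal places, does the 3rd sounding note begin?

note 3 onset = 9/2b = 1467.391ms

1. 0.0ms @ 0 + 489.13ms (3/2)
2. 489.13ms @ 3/2 + 978.261ms (3)
3. 1467.391ms @ 9/2 + 244.565ms (3/4)
4. 1711.957ms @ 21/4 + 244.565ms (3/4)
5. 1956.522ms @ 6 + 244.565ms (3/4)
6. 2201.087ms @ 27/4 + 733.696ms (9/4)
7. 2934.783ms @ 9 + 244.565ms (3/4)
8. 3179.348ms @ 39/4 + 244.565ms (3/4)
9. 3423.913ms @ 21/2 + 244.565ms (3/4)
10. 3668.478ms @ 45/4 + 244.565ms (3/4)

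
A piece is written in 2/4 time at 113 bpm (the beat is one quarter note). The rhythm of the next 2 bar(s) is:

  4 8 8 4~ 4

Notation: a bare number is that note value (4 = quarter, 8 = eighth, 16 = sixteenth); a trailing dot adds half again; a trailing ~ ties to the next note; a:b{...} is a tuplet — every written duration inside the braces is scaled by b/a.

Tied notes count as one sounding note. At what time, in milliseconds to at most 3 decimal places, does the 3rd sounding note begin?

1. 0.0ms @ 0 + 530.973ms (1)
2. 530.973ms @ 1 + 265.487ms (1/2)
3. 796.46ms @ 3/2 + 265.487ms (1/2)
4. 1061.947ms @ 2 + 1061.947ms (2)

note 3 onset = 3/2b = 796.46ms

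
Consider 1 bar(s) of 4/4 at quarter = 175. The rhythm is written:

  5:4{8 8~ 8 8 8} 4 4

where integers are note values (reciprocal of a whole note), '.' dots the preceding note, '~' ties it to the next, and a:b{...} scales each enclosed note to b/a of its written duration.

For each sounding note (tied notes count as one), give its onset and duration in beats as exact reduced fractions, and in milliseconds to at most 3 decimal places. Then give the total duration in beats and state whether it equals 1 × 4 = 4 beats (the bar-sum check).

1) 0.0ms=0b +137.143ms=2/5b
2) 137.143ms=2/5b +274.286ms=4/5b
3) 411.429ms=6/5b +137.143ms=2/5b
4) 548.571ms=8/5b +137.143ms=2/5b
5) 685.714ms=2b +342.857ms=1b
6) 1028.571ms=3b +342.857ms=1b
Σ=4b of 4 (175bpm 4/4) — PASS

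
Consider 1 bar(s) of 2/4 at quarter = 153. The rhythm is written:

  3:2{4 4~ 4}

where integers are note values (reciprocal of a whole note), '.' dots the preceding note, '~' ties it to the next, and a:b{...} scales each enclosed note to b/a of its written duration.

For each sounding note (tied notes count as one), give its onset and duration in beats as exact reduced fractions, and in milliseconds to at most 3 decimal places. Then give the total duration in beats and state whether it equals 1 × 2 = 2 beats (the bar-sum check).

1) 0.0ms=0b +261.438ms=2/3b
2) 261.438ms=2/3b +522.876ms=4/3b
Σ=2b of 2 (153bpm 2/4) — PASS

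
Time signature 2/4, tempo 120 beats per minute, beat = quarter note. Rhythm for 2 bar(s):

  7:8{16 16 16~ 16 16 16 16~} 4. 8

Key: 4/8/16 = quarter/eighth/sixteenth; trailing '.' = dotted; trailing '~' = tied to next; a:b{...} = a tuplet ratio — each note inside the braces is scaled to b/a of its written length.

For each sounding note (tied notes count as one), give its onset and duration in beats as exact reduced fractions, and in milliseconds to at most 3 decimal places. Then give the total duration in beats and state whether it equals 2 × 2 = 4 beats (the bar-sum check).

1) 0.0ms=0b +142.857ms=2/7b
2) 142.857ms=2/7b +142.857ms=2/7b
3) 285.714ms=4/7b +285.714ms=4/7b
4) 571.429ms=8/7b +142.857ms=2/7b
5) 714.286ms=10/7b +142.857ms=2/7b
6) 857.143ms=12/7b +892.857ms=25/14b
7) 1750.0ms=7/2b +250.0ms=1/2b
Σ=4b of 4 (120bpm 2/4) — PASS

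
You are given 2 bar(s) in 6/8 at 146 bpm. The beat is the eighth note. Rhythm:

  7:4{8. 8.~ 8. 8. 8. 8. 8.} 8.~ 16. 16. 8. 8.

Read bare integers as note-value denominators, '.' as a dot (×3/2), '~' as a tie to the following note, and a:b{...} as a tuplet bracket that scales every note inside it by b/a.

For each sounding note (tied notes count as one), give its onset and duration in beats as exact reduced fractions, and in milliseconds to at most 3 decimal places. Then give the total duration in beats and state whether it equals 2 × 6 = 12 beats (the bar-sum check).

1) 0.0ms=0b +352.25ms=6/7b
2) 352.25ms=6/7b +704.501ms=12/7b
3) 1056.751ms=18/7b +352.25ms=6/7b
4) 1409.002ms=24/7b +352.25ms=6/7b
5) 1761.252ms=30/7b +352.25ms=6/7b
6) 2113.503ms=36/7b +352.25ms=6/7b
7) 2465.753ms=6b +924.658ms=9/4b
8) 3390.411ms=33/4b +308.219ms=3/4b
9) 3698.63ms=9b +616.438ms=3/2b
10) 4315.068ms=21/2b +616.438ms=3/2b
Σ=12b of 12 (146bpm 6/8) — PASS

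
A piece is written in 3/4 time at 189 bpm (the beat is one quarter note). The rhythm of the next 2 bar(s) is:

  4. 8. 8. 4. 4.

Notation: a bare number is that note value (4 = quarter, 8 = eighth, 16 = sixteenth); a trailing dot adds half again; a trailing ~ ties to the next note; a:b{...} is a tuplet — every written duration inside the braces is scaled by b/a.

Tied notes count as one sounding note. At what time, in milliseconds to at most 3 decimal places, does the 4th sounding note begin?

note 4 onset = 3b = 952.381ms

1. 0.0ms @ 0 + 476.19ms (3/2)
2. 476.19ms @ 3/2 + 238.095ms (3/4)
3. 714.286ms @ 9/4 + 238.095ms (3/4)
4. 952.381ms @ 3 + 476.19ms (3/2)
5. 1428.571ms @ 9/2 + 476.19ms (3/2)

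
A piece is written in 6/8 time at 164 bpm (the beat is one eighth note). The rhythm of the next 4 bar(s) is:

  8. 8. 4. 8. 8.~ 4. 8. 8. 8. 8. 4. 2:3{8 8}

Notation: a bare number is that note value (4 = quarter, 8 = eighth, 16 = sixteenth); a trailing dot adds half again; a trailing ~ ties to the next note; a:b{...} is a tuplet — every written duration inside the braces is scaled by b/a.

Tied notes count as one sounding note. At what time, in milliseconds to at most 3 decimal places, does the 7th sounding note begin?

1. 0.0ms @ 0 + 548.78ms (3/2)
2. 548.78ms @ 3/2 + 548.78ms (3/2)
3. 1097.561ms @ 3 + 1097.561ms (3)
4. 2195.122ms @ 6 + 548.78ms (3/2)
5. 2743.902ms @ 15/2 + 1646.341ms (9/2)
6. 4390.244ms @ 12 + 548.78ms (3/2)
7. 4939.024ms @ 27/2 + 548.78ms (3/2)
8. 5487.805ms @ 15 + 548.78ms (3/2)
9. 6036.585ms @ 33/2 + 548.78ms (3/2)
10. 6585.366ms @ 18 + 1097.561ms (3)
11. 7682.927ms @ 21 + 548.78ms (3/2)
12. 8231.707ms @ 45/2 + 548.78ms (3/2)

note 7 onset = 27/2b = 4939.024ms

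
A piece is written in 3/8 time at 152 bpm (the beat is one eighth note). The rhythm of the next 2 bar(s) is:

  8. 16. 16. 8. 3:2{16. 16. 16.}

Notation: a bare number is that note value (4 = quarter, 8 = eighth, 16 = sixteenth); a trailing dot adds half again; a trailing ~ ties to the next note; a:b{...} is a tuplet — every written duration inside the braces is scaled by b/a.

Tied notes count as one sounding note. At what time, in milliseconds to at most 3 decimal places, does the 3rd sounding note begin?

1. 0.0ms @ 0 + 592.105ms (3/2)
2. 592.105ms @ 3/2 + 296.053ms (3/4)
3. 888.158ms @ 9/4 + 296.053ms (3/4)
4. 1184.211ms @ 3 + 592.105ms (3/2)
5. 1776.316ms @ 9/2 + 197.368ms (1/2)
6. 1973.684ms @ 5 + 197.368ms (1/2)
7. 2171.053ms @ 11/2 + 197.368ms (1/2)

note 3 onset = 9/4b = 888.158ms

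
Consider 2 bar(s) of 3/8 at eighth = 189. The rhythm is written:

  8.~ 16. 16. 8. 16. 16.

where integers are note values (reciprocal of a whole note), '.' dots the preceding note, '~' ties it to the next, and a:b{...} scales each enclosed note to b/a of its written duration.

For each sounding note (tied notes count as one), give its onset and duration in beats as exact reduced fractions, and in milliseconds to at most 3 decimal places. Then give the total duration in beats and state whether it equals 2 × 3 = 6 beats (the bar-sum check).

1) 0.0ms=0b +714.286ms=9/4b
2) 714.286ms=9/4b +238.095ms=3/4b
3) 952.381ms=3b +476.19ms=3/2b
4) 1428.571ms=9/2b +238.095ms=3/4b
5) 1666.667ms=21/4b +238.095ms=3/4b
Σ=6b of 6 (189bpm 3/8) — PASS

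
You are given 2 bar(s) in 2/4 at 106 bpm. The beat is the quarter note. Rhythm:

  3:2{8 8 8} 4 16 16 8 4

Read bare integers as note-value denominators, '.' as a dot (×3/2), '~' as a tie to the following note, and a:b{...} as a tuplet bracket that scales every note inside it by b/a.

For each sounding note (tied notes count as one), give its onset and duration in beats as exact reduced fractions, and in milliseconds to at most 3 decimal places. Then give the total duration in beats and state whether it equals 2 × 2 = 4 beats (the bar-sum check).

1) 0.0ms=0b +188.679ms=1/3b
2) 188.679ms=1/3b +188.679ms=1/3b
3) 377.358ms=2/3b +188.679ms=1/3b
4) 566.038ms=1b +566.038ms=1b
5) 1132.075ms=2b +141.509ms=1/4b
6) 1273.585ms=9/4b +141.509ms=1/4b
7) 1415.094ms=5/2b +283.019ms=1/2b
8) 1698.113ms=3b +566.038ms=1b
Σ=4b of 4 (106bpm 2/4) — PASS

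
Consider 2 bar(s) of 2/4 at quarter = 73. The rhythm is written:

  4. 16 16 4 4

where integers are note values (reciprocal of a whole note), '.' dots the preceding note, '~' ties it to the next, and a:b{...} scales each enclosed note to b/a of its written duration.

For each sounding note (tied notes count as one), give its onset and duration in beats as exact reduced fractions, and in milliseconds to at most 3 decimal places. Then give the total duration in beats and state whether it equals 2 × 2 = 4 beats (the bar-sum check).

1) 0.0ms=0b +1232.877ms=3/2b
2) 1232.877ms=3/2b +205.479ms=1/4b
3) 1438.356ms=7/4b +205.479ms=1/4b
4) 1643.836ms=2b +821.918ms=1b
5) 2465.753ms=3b +821.918ms=1b
Σ=4b of 4 (73bpm 2/4) — PASS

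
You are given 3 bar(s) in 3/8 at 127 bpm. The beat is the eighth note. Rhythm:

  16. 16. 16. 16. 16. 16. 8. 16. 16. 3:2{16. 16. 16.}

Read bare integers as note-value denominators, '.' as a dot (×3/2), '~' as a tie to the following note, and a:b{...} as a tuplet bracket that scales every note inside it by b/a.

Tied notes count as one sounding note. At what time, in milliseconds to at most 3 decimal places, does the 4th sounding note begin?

note 4 onset = 9/4b = 1062.992ms

1. 0.0ms @ 0 + 354.331ms (3/4)
2. 354.331ms @ 3/4 + 354.331ms (3/4)
3. 708.661ms @ 3/2 + 354.331ms (3/4)
4. 1062.992ms @ 9/4 + 354.331ms (3/4)
5. 1417.323ms @ 3 + 354.331ms (3/4)
6. 1771.654ms @ 15/4 + 354.331ms (3/4)
7. 2125.984ms @ 9/2 + 708.661ms (3/2)
8. 2834.646ms @ 6 + 354.331ms (3/4)
9. 3188.976ms @ 27/4 + 354.331ms (3/4)
10. 3543.307ms @ 15/2 + 236.22ms (1/2)
11. 3779.528ms @ 8 + 236.22ms (1/2)
12. 4015.748ms @ 17/2 + 236.22ms (1/2)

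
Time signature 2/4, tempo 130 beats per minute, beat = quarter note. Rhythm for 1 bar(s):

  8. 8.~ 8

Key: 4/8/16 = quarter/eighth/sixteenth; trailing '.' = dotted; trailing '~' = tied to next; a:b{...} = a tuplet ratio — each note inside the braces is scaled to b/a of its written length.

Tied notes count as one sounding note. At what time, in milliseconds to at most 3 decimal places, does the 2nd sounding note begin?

1. 0.0ms @ 0 + 346.154ms (3/4)
2. 346.154ms @ 3/4 + 576.923ms (5/4)

note 2 onset = 3/4b = 346.154ms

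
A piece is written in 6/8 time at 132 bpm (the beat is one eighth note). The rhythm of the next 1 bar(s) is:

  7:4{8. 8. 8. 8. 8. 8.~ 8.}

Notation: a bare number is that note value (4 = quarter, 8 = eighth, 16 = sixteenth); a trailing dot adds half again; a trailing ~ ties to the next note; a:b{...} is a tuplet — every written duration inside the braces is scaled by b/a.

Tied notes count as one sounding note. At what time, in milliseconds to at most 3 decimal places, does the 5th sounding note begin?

1. 0.0ms @ 0 + 389.61ms (6/7)
2. 389.61ms @ 6/7 + 389.61ms (6/7)
3. 779.221ms @ 12/7 + 389.61ms (6/7)
4. 1168.831ms @ 18/7 + 389.61ms (6/7)
5. 1558.442ms @ 24/7 + 389.61ms (6/7)
6. 1948.052ms @ 30/7 + 779.221ms (12/7)

note 5 onset = 24/7b = 1558.442ms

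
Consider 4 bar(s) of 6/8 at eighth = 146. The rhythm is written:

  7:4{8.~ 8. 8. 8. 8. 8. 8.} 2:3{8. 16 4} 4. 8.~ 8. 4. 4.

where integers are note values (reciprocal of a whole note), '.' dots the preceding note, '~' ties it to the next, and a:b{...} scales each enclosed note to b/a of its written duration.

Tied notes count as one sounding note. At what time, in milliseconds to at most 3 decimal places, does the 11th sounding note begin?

1. 0.0ms @ 0 + 704.501ms (12/7)
2. 704.501ms @ 12/7 + 352.25ms (6/7)
3. 1056.751ms @ 18/7 + 352.25ms (6/7)
4. 1409.002ms @ 24/7 + 352.25ms (6/7)
5. 1761.252ms @ 30/7 + 352.25ms (6/7)
6. 2113.503ms @ 36/7 + 352.25ms (6/7)
7. 2465.753ms @ 6 + 924.658ms (9/4)
8. 3390.411ms @ 33/4 + 308.219ms (3/4)
9. 3698.63ms @ 9 + 1232.877ms (3)
10. 4931.507ms @ 12 + 1232.877ms (3)
11. 6164.384ms @ 15 + 1232.877ms (3)
12. 7397.26ms @ 18 + 1232.877ms (3)
13. 8630.137ms @ 21 + 1232.877ms (3)

note 11 onset = 15b = 6164.384ms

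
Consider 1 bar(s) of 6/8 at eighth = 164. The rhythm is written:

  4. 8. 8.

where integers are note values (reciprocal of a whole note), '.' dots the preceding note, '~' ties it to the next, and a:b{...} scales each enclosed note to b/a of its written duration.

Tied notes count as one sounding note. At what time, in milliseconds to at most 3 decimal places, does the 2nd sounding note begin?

1. 0.0ms @ 0 + 1097.561ms (3)
2. 1097.561ms @ 3 + 548.78ms (3/2)
3. 1646.341ms @ 9/2 + 548.78ms (3/2)

note 2 onset = 3b = 1097.561ms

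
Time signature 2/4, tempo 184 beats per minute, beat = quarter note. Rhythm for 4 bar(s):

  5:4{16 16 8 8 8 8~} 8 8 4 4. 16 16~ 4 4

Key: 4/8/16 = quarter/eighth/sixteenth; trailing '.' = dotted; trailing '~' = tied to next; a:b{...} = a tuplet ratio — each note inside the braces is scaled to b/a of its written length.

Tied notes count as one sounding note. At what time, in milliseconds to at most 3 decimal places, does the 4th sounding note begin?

note 4 onset = 4/5b = 260.87ms

1. 0.0ms @ 0 + 65.217ms (1/5)
2. 65.217ms @ 1/5 + 65.217ms (1/5)
3. 130.435ms @ 2/5 + 130.435ms (2/5)
4. 260.87ms @ 4/5 + 130.435ms (2/5)
5. 391.304ms @ 6/5 + 130.435ms (2/5)
6. 521.739ms @ 8/5 + 293.478ms (9/10)
7. 815.217ms @ 5/2 + 163.043ms (1/2)
8. 978.261ms @ 3 + 326.087ms (1)
9. 1304.348ms @ 4 + 489.13ms (3/2)
10. 1793.478ms @ 11/2 + 81.522ms (1/4)
11. 1875.0ms @ 23/4 + 407.609ms (5/4)
12. 2282.609ms @ 7 + 326.087ms (1)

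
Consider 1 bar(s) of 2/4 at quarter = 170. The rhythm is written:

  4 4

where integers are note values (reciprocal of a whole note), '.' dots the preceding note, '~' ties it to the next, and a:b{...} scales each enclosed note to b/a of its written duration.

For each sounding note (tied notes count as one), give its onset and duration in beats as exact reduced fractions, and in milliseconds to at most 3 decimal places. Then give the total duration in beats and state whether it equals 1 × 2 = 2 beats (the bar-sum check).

1) 0.0ms=0b +352.941ms=1b
2) 352.941ms=1b +352.941ms=1b
Σ=2b of 2 (170bpm 2/4) — PASS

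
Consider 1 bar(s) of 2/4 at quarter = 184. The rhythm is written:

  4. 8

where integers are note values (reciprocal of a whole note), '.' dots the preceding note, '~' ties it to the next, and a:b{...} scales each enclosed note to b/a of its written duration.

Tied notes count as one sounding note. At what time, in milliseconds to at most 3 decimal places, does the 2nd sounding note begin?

note 2 onset = 3/2b = 489.13ms

1. 0.0ms @ 0 + 489.13ms (3/2)
2. 489.13ms @ 3/2 + 163.043ms (1/2)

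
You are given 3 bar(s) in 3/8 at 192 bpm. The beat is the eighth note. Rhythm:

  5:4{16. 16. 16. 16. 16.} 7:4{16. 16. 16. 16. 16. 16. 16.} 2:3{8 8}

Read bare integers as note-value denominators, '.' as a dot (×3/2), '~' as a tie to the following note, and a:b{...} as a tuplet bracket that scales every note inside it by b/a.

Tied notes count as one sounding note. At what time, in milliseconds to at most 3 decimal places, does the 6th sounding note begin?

1. 0.0ms @ 0 + 187.5ms (3/5)
2. 187.5ms @ 3/5 + 187.5ms (3/5)
3. 375.0ms @ 6/5 + 187.5ms (3/5)
4. 562.5ms @ 9/5 + 187.5ms (3/5)
5. 750.0ms @ 12/5 + 187.5ms (3/5)
6. 937.5ms @ 3 + 133.929ms (3/7)
7. 1071.429ms @ 24/7 + 133.929ms (3/7)
8. 1205.357ms @ 27/7 + 133.929ms (3/7)
9. 1339.286ms @ 30/7 + 133.929ms (3/7)
10. 1473.214ms @ 33/7 + 133.929ms (3/7)
11. 1607.143ms @ 36/7 + 133.929ms (3/7)
12. 1741.071ms @ 39/7 + 133.929ms (3/7)
13. 1875.0ms @ 6 + 468.75ms (3/2)
14. 2343.75ms @ 15/2 + 468.75ms (3/2)

note 6 onset = 3b = 937.5ms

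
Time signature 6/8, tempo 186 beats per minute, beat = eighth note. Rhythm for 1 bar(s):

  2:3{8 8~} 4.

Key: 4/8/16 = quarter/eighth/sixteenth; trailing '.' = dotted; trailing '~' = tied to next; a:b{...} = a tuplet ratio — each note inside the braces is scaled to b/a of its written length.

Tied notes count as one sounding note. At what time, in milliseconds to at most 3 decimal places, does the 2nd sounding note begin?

1. 0.0ms @ 0 + 483.871ms (3/2)
2. 483.871ms @ 3/2 + 1451.613ms (9/2)

note 2 onset = 3/2b = 483.871ms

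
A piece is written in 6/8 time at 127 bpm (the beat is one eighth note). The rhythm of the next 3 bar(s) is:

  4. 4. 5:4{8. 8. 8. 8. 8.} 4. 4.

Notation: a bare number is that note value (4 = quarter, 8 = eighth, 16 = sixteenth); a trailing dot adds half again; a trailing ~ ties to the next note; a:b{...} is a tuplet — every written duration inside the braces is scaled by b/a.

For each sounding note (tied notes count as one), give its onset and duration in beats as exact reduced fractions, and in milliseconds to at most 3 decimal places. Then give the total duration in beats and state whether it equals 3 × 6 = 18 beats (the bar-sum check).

1) 0.0ms=0b +1417.323ms=3b
2) 1417.323ms=3b +1417.323ms=3b
3) 2834.646ms=6b +566.929ms=6/5b
4) 3401.575ms=36/5b +566.929ms=6/5b
5) 3968.504ms=42/5b +566.929ms=6/5b
6) 4535.433ms=48/5b +566.929ms=6/5b
7) 5102.362ms=54/5b +566.929ms=6/5b
8) 5669.291ms=12b +1417.323ms=3b
9) 7086.614ms=15b +1417.323ms=3b
Σ=18b of 18 (127bpm 6/8) — PASS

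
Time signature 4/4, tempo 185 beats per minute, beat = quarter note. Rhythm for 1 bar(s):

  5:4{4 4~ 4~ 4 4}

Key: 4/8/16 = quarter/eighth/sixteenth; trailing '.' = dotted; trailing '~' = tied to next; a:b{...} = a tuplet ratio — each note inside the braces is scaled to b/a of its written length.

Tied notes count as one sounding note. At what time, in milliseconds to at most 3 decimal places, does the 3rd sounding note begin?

1. 0.0ms @ 0 + 259.459ms (4/5)
2. 259.459ms @ 4/5 + 778.378ms (12/5)
3. 1037.838ms @ 16/5 + 259.459ms (4/5)

note 3 onset = 16/5b = 1037.838ms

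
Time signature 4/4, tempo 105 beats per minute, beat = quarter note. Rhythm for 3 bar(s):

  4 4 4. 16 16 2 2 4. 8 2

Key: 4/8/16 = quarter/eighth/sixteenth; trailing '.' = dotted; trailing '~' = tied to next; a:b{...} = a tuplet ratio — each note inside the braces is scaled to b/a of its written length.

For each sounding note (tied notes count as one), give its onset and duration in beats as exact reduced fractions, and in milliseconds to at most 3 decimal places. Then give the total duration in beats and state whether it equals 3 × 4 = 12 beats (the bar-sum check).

1) 0.0ms=0b +571.429ms=1b
2) 571.429ms=1b +571.429ms=1b
3) 1142.857ms=2b +857.143ms=3/2b
4) 2000.0ms=7/2b +142.857ms=1/4b
5) 2142.857ms=15/4b +142.857ms=1/4b
6) 2285.714ms=4b +1142.857ms=2b
7) 3428.571ms=6b +1142.857ms=2b
8) 4571.429ms=8b +857.143ms=3/2b
9) 5428.571ms=19/2b +285.714ms=1/2b
10) 5714.286ms=10b +1142.857ms=2b
Σ=12b of 12 (105bpm 4/4) — PASS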